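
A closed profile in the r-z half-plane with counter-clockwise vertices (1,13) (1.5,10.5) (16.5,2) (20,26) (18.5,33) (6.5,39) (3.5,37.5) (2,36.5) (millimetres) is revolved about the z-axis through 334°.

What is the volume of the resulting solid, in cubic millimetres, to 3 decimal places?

Volume = 31098.997 mm³

Profile (r,z), 8 vertices: (1,13) (1.5,10.5) (16.5,2) (20,26) (18.5,33) (6.5,39) (3.5,37.5) (2,36.5)
edge 0: (1,13)→(1.5,10.5)  cross = 1·10.5 − 1.5·13 = -9.0000; (r_i+r_j)·cross = 2.5·-9.0000 = -22.5000
edge 1: (1.5,10.5)→(16.5,2)  cross = 1.5·2 − 16.5·10.5 = -170.2500; (r_i+r_j)·cross = 18·-170.2500 = -3064.5000
edge 2: (16.5,2)→(20,26)  cross = 16.5·26 − 20·2 = 389.0000; (r_i+r_j)·cross = 36.5·389.0000 = 14198.5000
edge 3: (20,26)→(18.5,33)  cross = 20·33 − 18.5·26 = 179.0000; (r_i+r_j)·cross = 38.5·179.0000 = 6891.5000
edge 4: (18.5,33)→(6.5,39)  cross = 18.5·39 − 6.5·33 = 507.0000; (r_i+r_j)·cross = 25·507.0000 = 12675.0000
edge 5: (6.5,39)→(3.5,37.5)  cross = 6.5·37.5 − 3.5·39 = 107.2500; (r_i+r_j)·cross = 10·107.2500 = 1072.5000
edge 6: (3.5,37.5)→(2,36.5)  cross = 3.5·36.5 − 2·37.5 = 52.7500; (r_i+r_j)·cross = 5.5·52.7500 = 290.1250
edge 7: (2,36.5)→(1,13)  cross = 2·13 − 1·36.5 = -10.5000; (r_i+r_j)·cross = 3·-10.5000 = -31.5000
Σcross = 1045.2500 → A = |Σcross|/2 = 522.6250 mm²
Σ(r_i+r_j)·cross = 32009.1250 → first moment M = |Σ|/6 = 5334.8542
R_c = M/A = 5334.8542/522.6250 = 10.2078 mm
θ = 334° = 5.829400 rad
V = θ·R_c·A = 5.829400·10.2078·522.6250 = 31098.997 mm³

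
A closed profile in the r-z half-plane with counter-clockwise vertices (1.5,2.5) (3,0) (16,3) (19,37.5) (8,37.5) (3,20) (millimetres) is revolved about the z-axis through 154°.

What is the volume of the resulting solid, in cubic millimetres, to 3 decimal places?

Volume = 13753.061 mm³

Profile (r,z), 6 vertices: (1.5,2.5) (3,0) (16,3) (19,37.5) (8,37.5) (3,20)
edge 0: (1.5,2.5)→(3,0)  cross = 1.5·0 − 3·2.5 = -7.5000; (r_i+r_j)·cross = 4.5·-7.5000 = -33.7500
edge 1: (3,0)→(16,3)  cross = 3·3 − 16·0 = 9.0000; (r_i+r_j)·cross = 19·9.0000 = 171.0000
edge 2: (16,3)→(19,37.5)  cross = 16·37.5 − 19·3 = 543.0000; (r_i+r_j)·cross = 35·543.0000 = 19005.0000
edge 3: (19,37.5)→(8,37.5)  cross = 19·37.5 − 8·37.5 = 412.5000; (r_i+r_j)·cross = 27·412.5000 = 11137.5000
edge 4: (8,37.5)→(3,20)  cross = 8·20 − 3·37.5 = 47.5000; (r_i+r_j)·cross = 11·47.5000 = 522.5000
edge 5: (3,20)→(1.5,2.5)  cross = 3·2.5 − 1.5·20 = -22.5000; (r_i+r_j)·cross = 4.5·-22.5000 = -101.2500
Σcross = 982.0000 → A = |Σcross|/2 = 491.0000 mm²
Σ(r_i+r_j)·cross = 30701.0000 → first moment M = |Σ|/6 = 5116.8333
R_c = M/A = 5116.8333/491.0000 = 10.4212 mm
θ = 154° = 2.687807 rad
V = θ·R_c·A = 2.687807·10.4212·491.0000 = 13753.061 mm³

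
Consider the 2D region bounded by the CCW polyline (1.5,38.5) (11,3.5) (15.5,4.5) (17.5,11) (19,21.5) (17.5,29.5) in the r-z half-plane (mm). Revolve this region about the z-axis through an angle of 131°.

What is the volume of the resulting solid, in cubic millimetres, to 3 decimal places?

Volume = 8560.212 mm³

Profile (r,z), 6 vertices: (1.5,38.5) (11,3.5) (15.5,4.5) (17.5,11) (19,21.5) (17.5,29.5)
edge 0: (1.5,38.5)→(11,3.5)  cross = 1.5·3.5 − 11·38.5 = -418.2500; (r_i+r_j)·cross = 12.5·-418.2500 = -5228.1250
edge 1: (11,3.5)→(15.5,4.5)  cross = 11·4.5 − 15.5·3.5 = -4.7500; (r_i+r_j)·cross = 26.5·-4.7500 = -125.8750
edge 2: (15.5,4.5)→(17.5,11)  cross = 15.5·11 − 17.5·4.5 = 91.7500; (r_i+r_j)·cross = 33·91.7500 = 3027.7500
edge 3: (17.5,11)→(19,21.5)  cross = 17.5·21.5 − 19·11 = 167.2500; (r_i+r_j)·cross = 36.5·167.2500 = 6104.6250
edge 4: (19,21.5)→(17.5,29.5)  cross = 19·29.5 − 17.5·21.5 = 184.2500; (r_i+r_j)·cross = 36.5·184.2500 = 6725.1250
edge 5: (17.5,29.5)→(1.5,38.5)  cross = 17.5·38.5 − 1.5·29.5 = 629.5000; (r_i+r_j)·cross = 19·629.5000 = 11960.5000
Σcross = 649.7500 → A = |Σcross|/2 = 324.8750 mm²
Σ(r_i+r_j)·cross = 22464.0000 → first moment M = |Σ|/6 = 3744.0000
R_c = M/A = 3744.0000/324.8750 = 11.5244 mm
θ = 131° = 2.286381 rad
V = θ·R_c·A = 2.286381·11.5244·324.8750 = 8560.212 mm³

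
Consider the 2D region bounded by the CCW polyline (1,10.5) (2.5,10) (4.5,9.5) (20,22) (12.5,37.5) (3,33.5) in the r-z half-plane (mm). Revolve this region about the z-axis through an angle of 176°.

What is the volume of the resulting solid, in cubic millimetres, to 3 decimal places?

Volume = 9082.868 mm³

Profile (r,z), 6 vertices: (1,10.5) (2.5,10) (4.5,9.5) (20,22) (12.5,37.5) (3,33.5)
edge 0: (1,10.5)→(2.5,10)  cross = 1·10 − 2.5·10.5 = -16.2500; (r_i+r_j)·cross = 3.5·-16.2500 = -56.8750
edge 1: (2.5,10)→(4.5,9.5)  cross = 2.5·9.5 − 4.5·10 = -21.2500; (r_i+r_j)·cross = 7·-21.2500 = -148.7500
edge 2: (4.5,9.5)→(20,22)  cross = 4.5·22 − 20·9.5 = -91.0000; (r_i+r_j)·cross = 24.5·-91.0000 = -2229.5000
edge 3: (20,22)→(12.5,37.5)  cross = 20·37.5 − 12.5·22 = 475.0000; (r_i+r_j)·cross = 32.5·475.0000 = 15437.5000
edge 4: (12.5,37.5)→(3,33.5)  cross = 12.5·33.5 − 3·37.5 = 306.2500; (r_i+r_j)·cross = 15.5·306.2500 = 4746.8750
edge 5: (3,33.5)→(1,10.5)  cross = 3·10.5 − 1·33.5 = -2.0000; (r_i+r_j)·cross = 4·-2.0000 = -8.0000
Σcross = 650.7500 → A = |Σcross|/2 = 325.3750 mm²
Σ(r_i+r_j)·cross = 17741.2500 → first moment M = |Σ|/6 = 2956.8750
R_c = M/A = 2956.8750/325.3750 = 9.0876 mm
θ = 176° = 3.071779 rad
V = θ·R_c·A = 3.071779·9.0876·325.3750 = 9082.868 mm³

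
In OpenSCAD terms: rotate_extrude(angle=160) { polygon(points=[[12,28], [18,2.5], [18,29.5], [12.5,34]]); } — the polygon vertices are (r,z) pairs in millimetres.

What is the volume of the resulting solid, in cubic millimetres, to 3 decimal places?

Volume = 4316.374 mm³

Profile (r,z), 4 vertices: (12,28) (18,2.5) (18,29.5) (12.5,34)
edge 0: (12,28)→(18,2.5)  cross = 12·2.5 − 18·28 = -474.0000; (r_i+r_j)·cross = 30·-474.0000 = -14220.0000
edge 1: (18,2.5)→(18,29.5)  cross = 18·29.5 − 18·2.5 = 486.0000; (r_i+r_j)·cross = 36·486.0000 = 17496.0000
edge 2: (18,29.5)→(12.5,34)  cross = 18·34 − 12.5·29.5 = 243.2500; (r_i+r_j)·cross = 30.5·243.2500 = 7419.1250
edge 3: (12.5,34)→(12,28)  cross = 12.5·28 − 12·34 = -58.0000; (r_i+r_j)·cross = 24.5·-58.0000 = -1421.0000
Σcross = 197.2500 → A = |Σcross|/2 = 98.6250 mm²
Σ(r_i+r_j)·cross = 9274.1250 → first moment M = |Σ|/6 = 1545.6875
R_c = M/A = 1545.6875/98.6250 = 15.6724 mm
θ = 160° = 2.792527 rad
V = θ·R_c·A = 2.792527·15.6724·98.6250 = 4316.374 mm³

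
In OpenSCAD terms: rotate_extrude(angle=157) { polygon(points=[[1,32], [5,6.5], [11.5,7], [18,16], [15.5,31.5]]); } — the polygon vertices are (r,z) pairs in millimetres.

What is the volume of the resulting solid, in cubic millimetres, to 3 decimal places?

Profile (r,z), 5 vertices: (1,32) (5,6.5) (11.5,7) (18,16) (15.5,31.5)
edge 0: (1,32)→(5,6.5)  cross = 1·6.5 − 5·32 = -153.5000; (r_i+r_j)·cross = 6·-153.5000 = -921.0000
edge 1: (5,6.5)→(11.5,7)  cross = 5·7 − 11.5·6.5 = -39.7500; (r_i+r_j)·cross = 16.5·-39.7500 = -655.8750
edge 2: (11.5,7)→(18,16)  cross = 11.5·16 − 18·7 = 58.0000; (r_i+r_j)·cross = 29.5·58.0000 = 1711.0000
edge 3: (18,16)→(15.5,31.5)  cross = 18·31.5 − 15.5·16 = 319.0000; (r_i+r_j)·cross = 33.5·319.0000 = 10686.5000
edge 4: (15.5,31.5)→(1,32)  cross = 15.5·32 − 1·31.5 = 464.5000; (r_i+r_j)·cross = 16.5·464.5000 = 7664.2500
Σcross = 648.2500 → A = |Σcross|/2 = 324.1250 mm²
Σ(r_i+r_j)·cross = 18484.8750 → first moment M = |Σ|/6 = 3080.8125
R_c = M/A = 3080.8125/324.1250 = 9.5050 mm
θ = 157° = 2.740167 rad
V = θ·R_c·A = 2.740167·9.5050·324.1250 = 8441.941 mm³

Volume = 8441.941 mm³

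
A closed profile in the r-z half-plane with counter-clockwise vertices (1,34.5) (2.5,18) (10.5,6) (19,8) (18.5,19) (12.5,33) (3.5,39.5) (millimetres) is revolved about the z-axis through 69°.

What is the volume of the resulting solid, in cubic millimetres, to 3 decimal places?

Volume = 4532.548 mm³

Profile (r,z), 7 vertices: (1,34.5) (2.5,18) (10.5,6) (19,8) (18.5,19) (12.5,33) (3.5,39.5)
edge 0: (1,34.5)→(2.5,18)  cross = 1·18 − 2.5·34.5 = -68.2500; (r_i+r_j)·cross = 3.5·-68.2500 = -238.8750
edge 1: (2.5,18)→(10.5,6)  cross = 2.5·6 − 10.5·18 = -174.0000; (r_i+r_j)·cross = 13·-174.0000 = -2262.0000
edge 2: (10.5,6)→(19,8)  cross = 10.5·8 − 19·6 = -30.0000; (r_i+r_j)·cross = 29.5·-30.0000 = -885.0000
edge 3: (19,8)→(18.5,19)  cross = 19·19 − 18.5·8 = 213.0000; (r_i+r_j)·cross = 37.5·213.0000 = 7987.5000
edge 4: (18.5,19)→(12.5,33)  cross = 18.5·33 − 12.5·19 = 373.0000; (r_i+r_j)·cross = 31·373.0000 = 11563.0000
edge 5: (12.5,33)→(3.5,39.5)  cross = 12.5·39.5 − 3.5·33 = 378.2500; (r_i+r_j)·cross = 16·378.2500 = 6052.0000
edge 6: (3.5,39.5)→(1,34.5)  cross = 3.5·34.5 − 1·39.5 = 81.2500; (r_i+r_j)·cross = 4.5·81.2500 = 365.6250
Σcross = 773.2500 → A = |Σcross|/2 = 386.6250 mm²
Σ(r_i+r_j)·cross = 22582.2500 → first moment M = |Σ|/6 = 3763.7083
R_c = M/A = 3763.7083/386.6250 = 9.7348 mm
θ = 69° = 1.204277 rad
V = θ·R_c·A = 1.204277·9.7348·386.6250 = 4532.548 mm³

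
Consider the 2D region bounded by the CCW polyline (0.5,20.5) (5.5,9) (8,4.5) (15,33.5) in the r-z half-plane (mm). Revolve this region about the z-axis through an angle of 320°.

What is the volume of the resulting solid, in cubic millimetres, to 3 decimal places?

Profile (r,z), 4 vertices: (0.5,20.5) (5.5,9) (8,4.5) (15,33.5)
edge 0: (0.5,20.5)→(5.5,9)  cross = 0.5·9 − 5.5·20.5 = -108.2500; (r_i+r_j)·cross = 6·-108.2500 = -649.5000
edge 1: (5.5,9)→(8,4.5)  cross = 5.5·4.5 − 8·9 = -47.2500; (r_i+r_j)·cross = 13.5·-47.2500 = -637.8750
edge 2: (8,4.5)→(15,33.5)  cross = 8·33.5 − 15·4.5 = 200.5000; (r_i+r_j)·cross = 23·200.5000 = 4611.5000
edge 3: (15,33.5)→(0.5,20.5)  cross = 15·20.5 − 0.5·33.5 = 290.7500; (r_i+r_j)·cross = 15.5·290.7500 = 4506.6250
Σcross = 335.7500 → A = |Σcross|/2 = 167.8750 mm²
Σ(r_i+r_j)·cross = 7830.7500 → first moment M = |Σ|/6 = 1305.1250
R_c = M/A = 1305.1250/167.8750 = 7.7744 mm
θ = 320° = 5.585054 rad
V = θ·R_c·A = 5.585054·7.7744·167.8750 = 7289.193 mm³

Volume = 7289.193 mm³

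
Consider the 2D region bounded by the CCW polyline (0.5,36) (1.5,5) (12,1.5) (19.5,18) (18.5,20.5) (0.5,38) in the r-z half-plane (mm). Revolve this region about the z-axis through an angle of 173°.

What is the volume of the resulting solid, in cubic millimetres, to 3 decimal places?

Profile (r,z), 6 vertices: (0.5,36) (1.5,5) (12,1.5) (19.5,18) (18.5,20.5) (0.5,38)
edge 0: (0.5,36)→(1.5,5)  cross = 0.5·5 − 1.5·36 = -51.5000; (r_i+r_j)·cross = 2·-51.5000 = -103.0000
edge 1: (1.5,5)→(12,1.5)  cross = 1.5·1.5 − 12·5 = -57.7500; (r_i+r_j)·cross = 13.5·-57.7500 = -779.6250
edge 2: (12,1.5)→(19.5,18)  cross = 12·18 − 19.5·1.5 = 186.7500; (r_i+r_j)·cross = 31.5·186.7500 = 5882.6250
edge 3: (19.5,18)→(18.5,20.5)  cross = 19.5·20.5 − 18.5·18 = 66.7500; (r_i+r_j)·cross = 38·66.7500 = 2536.5000
edge 4: (18.5,20.5)→(0.5,38)  cross = 18.5·38 − 0.5·20.5 = 692.7500; (r_i+r_j)·cross = 19·692.7500 = 13162.2500
edge 5: (0.5,38)→(0.5,36)  cross = 0.5·36 − 0.5·38 = -1.0000; (r_i+r_j)·cross = 1·-1.0000 = -1.0000
Σcross = 836.0000 → A = |Σcross|/2 = 418.0000 mm²
Σ(r_i+r_j)·cross = 20697.7500 → first moment M = |Σ|/6 = 3449.6250
R_c = M/A = 3449.6250/418.0000 = 8.2527 mm
θ = 173° = 3.019420 rad
V = θ·R_c·A = 3.019420·8.2527·418.0000 = 10415.865 mm³

Volume = 10415.865 mm³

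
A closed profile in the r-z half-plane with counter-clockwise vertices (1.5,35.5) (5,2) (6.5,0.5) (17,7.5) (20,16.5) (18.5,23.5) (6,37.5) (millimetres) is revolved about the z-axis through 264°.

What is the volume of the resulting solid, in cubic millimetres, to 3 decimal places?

Volume = 19644.222 mm³

Profile (r,z), 7 vertices: (1.5,35.5) (5,2) (6.5,0.5) (17,7.5) (20,16.5) (18.5,23.5) (6,37.5)
edge 0: (1.5,35.5)→(5,2)  cross = 1.5·2 − 5·35.5 = -174.5000; (r_i+r_j)·cross = 6.5·-174.5000 = -1134.2500
edge 1: (5,2)→(6.5,0.5)  cross = 5·0.5 − 6.5·2 = -10.5000; (r_i+r_j)·cross = 11.5·-10.5000 = -120.7500
edge 2: (6.5,0.5)→(17,7.5)  cross = 6.5·7.5 − 17·0.5 = 40.2500; (r_i+r_j)·cross = 23.5·40.2500 = 945.8750
edge 3: (17,7.5)→(20,16.5)  cross = 17·16.5 − 20·7.5 = 130.5000; (r_i+r_j)·cross = 37·130.5000 = 4828.5000
edge 4: (20,16.5)→(18.5,23.5)  cross = 20·23.5 − 18.5·16.5 = 164.7500; (r_i+r_j)·cross = 38.5·164.7500 = 6342.8750
edge 5: (18.5,23.5)→(6,37.5)  cross = 18.5·37.5 − 6·23.5 = 552.7500; (r_i+r_j)·cross = 24.5·552.7500 = 13542.3750
edge 6: (6,37.5)→(1.5,35.5)  cross = 6·35.5 − 1.5·37.5 = 156.7500; (r_i+r_j)·cross = 7.5·156.7500 = 1175.6250
Σcross = 860.0000 → A = |Σcross|/2 = 430.0000 mm²
Σ(r_i+r_j)·cross = 25580.2500 → first moment M = |Σ|/6 = 4263.3750
R_c = M/A = 4263.3750/430.0000 = 9.9148 mm
θ = 264° = 4.607669 rad
V = θ·R_c·A = 4.607669·9.9148·430.0000 = 19644.222 mm³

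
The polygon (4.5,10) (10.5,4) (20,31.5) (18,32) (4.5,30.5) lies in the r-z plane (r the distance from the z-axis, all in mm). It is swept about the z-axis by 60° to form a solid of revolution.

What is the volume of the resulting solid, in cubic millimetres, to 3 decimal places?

Volume = 3036.720 mm³

Profile (r,z), 5 vertices: (4.5,10) (10.5,4) (20,31.5) (18,32) (4.5,30.5)
edge 0: (4.5,10)→(10.5,4)  cross = 4.5·4 − 10.5·10 = -87.0000; (r_i+r_j)·cross = 15·-87.0000 = -1305.0000
edge 1: (10.5,4)→(20,31.5)  cross = 10.5·31.5 − 20·4 = 250.7500; (r_i+r_j)·cross = 30.5·250.7500 = 7647.8750
edge 2: (20,31.5)→(18,32)  cross = 20·32 − 18·31.5 = 73.0000; (r_i+r_j)·cross = 38·73.0000 = 2774.0000
edge 3: (18,32)→(4.5,30.5)  cross = 18·30.5 − 4.5·32 = 405.0000; (r_i+r_j)·cross = 22.5·405.0000 = 9112.5000
edge 4: (4.5,30.5)→(4.5,10)  cross = 4.5·10 − 4.5·30.5 = -92.2500; (r_i+r_j)·cross = 9·-92.2500 = -830.2500
Σcross = 549.5000 → A = |Σcross|/2 = 274.7500 mm²
Σ(r_i+r_j)·cross = 17399.1250 → first moment M = |Σ|/6 = 2899.8542
R_c = M/A = 2899.8542/274.7500 = 10.5545 mm
θ = 60° = 1.047198 rad
V = θ·R_c·A = 1.047198·10.5545·274.7500 = 3036.720 mm³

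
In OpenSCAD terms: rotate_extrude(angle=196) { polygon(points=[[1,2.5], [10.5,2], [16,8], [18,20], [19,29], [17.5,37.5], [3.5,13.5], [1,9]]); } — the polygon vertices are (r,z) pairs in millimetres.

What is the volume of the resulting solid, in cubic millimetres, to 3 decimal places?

Volume = 12595.909 mm³

Profile (r,z), 8 vertices: (1,2.5) (10.5,2) (16,8) (18,20) (19,29) (17.5,37.5) (3.5,13.5) (1,9)
edge 0: (1,2.5)→(10.5,2)  cross = 1·2 − 10.5·2.5 = -24.2500; (r_i+r_j)·cross = 11.5·-24.2500 = -278.8750
edge 1: (10.5,2)→(16,8)  cross = 10.5·8 − 16·2 = 52.0000; (r_i+r_j)·cross = 26.5·52.0000 = 1378.0000
edge 2: (16,8)→(18,20)  cross = 16·20 − 18·8 = 176.0000; (r_i+r_j)·cross = 34·176.0000 = 5984.0000
edge 3: (18,20)→(19,29)  cross = 18·29 − 19·20 = 142.0000; (r_i+r_j)·cross = 37·142.0000 = 5254.0000
edge 4: (19,29)→(17.5,37.5)  cross = 19·37.5 − 17.5·29 = 205.0000; (r_i+r_j)·cross = 36.5·205.0000 = 7482.5000
edge 5: (17.5,37.5)→(3.5,13.5)  cross = 17.5·13.5 − 3.5·37.5 = 105.0000; (r_i+r_j)·cross = 21·105.0000 = 2205.0000
edge 6: (3.5,13.5)→(1,9)  cross = 3.5·9 − 1·13.5 = 18.0000; (r_i+r_j)·cross = 4.5·18.0000 = 81.0000
edge 7: (1,9)→(1,2.5)  cross = 1·2.5 − 1·9 = -6.5000; (r_i+r_j)·cross = 2·-6.5000 = -13.0000
Σcross = 667.2500 → A = |Σcross|/2 = 333.6250 mm²
Σ(r_i+r_j)·cross = 22092.6250 → first moment M = |Σ|/6 = 3682.1042
R_c = M/A = 3682.1042/333.6250 = 11.0367 mm
θ = 196° = 3.420845 rad
V = θ·R_c·A = 3.420845·11.0367·333.6250 = 12595.909 mm³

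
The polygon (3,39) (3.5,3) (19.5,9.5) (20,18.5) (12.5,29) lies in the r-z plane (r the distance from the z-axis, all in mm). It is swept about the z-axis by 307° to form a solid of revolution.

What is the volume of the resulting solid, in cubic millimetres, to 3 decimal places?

Volume = 20429.997 mm³

Profile (r,z), 5 vertices: (3,39) (3.5,3) (19.5,9.5) (20,18.5) (12.5,29)
edge 0: (3,39)→(3.5,3)  cross = 3·3 − 3.5·39 = -127.5000; (r_i+r_j)·cross = 6.5·-127.5000 = -828.7500
edge 1: (3.5,3)→(19.5,9.5)  cross = 3.5·9.5 − 19.5·3 = -25.2500; (r_i+r_j)·cross = 23·-25.2500 = -580.7500
edge 2: (19.5,9.5)→(20,18.5)  cross = 19.5·18.5 − 20·9.5 = 170.7500; (r_i+r_j)·cross = 39.5·170.7500 = 6744.6250
edge 3: (20,18.5)→(12.5,29)  cross = 20·29 − 12.5·18.5 = 348.7500; (r_i+r_j)·cross = 32.5·348.7500 = 11334.3750
edge 4: (12.5,29)→(3,39)  cross = 12.5·39 − 3·29 = 400.5000; (r_i+r_j)·cross = 15.5·400.5000 = 6207.7500
Σcross = 767.2500 → A = |Σcross|/2 = 383.6250 mm²
Σ(r_i+r_j)·cross = 22877.2500 → first moment M = |Σ|/6 = 3812.8750
R_c = M/A = 3812.8750/383.6250 = 9.9391 mm
θ = 307° = 5.358161 rad
V = θ·R_c·A = 5.358161·9.9391·383.6250 = 20429.997 mm³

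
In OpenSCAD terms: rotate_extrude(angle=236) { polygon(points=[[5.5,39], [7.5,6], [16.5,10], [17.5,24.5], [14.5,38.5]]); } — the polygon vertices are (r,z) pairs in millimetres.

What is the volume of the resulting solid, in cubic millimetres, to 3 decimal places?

Profile (r,z), 5 vertices: (5.5,39) (7.5,6) (16.5,10) (17.5,24.5) (14.5,38.5)
edge 0: (5.5,39)→(7.5,6)  cross = 5.5·6 − 7.5·39 = -259.5000; (r_i+r_j)·cross = 13·-259.5000 = -3373.5000
edge 1: (7.5,6)→(16.5,10)  cross = 7.5·10 − 16.5·6 = -24.0000; (r_i+r_j)·cross = 24·-24.0000 = -576.0000
edge 2: (16.5,10)→(17.5,24.5)  cross = 16.5·24.5 − 17.5·10 = 229.2500; (r_i+r_j)·cross = 34·229.2500 = 7794.5000
edge 3: (17.5,24.5)→(14.5,38.5)  cross = 17.5·38.5 − 14.5·24.5 = 318.5000; (r_i+r_j)·cross = 32·318.5000 = 10192.0000
edge 4: (14.5,38.5)→(5.5,39)  cross = 14.5·39 − 5.5·38.5 = 353.7500; (r_i+r_j)·cross = 20·353.7500 = 7075.0000
Σcross = 618.0000 → A = |Σcross|/2 = 309.0000 mm²
Σ(r_i+r_j)·cross = 21112.0000 → first moment M = |Σ|/6 = 3518.6667
R_c = M/A = 3518.6667/309.0000 = 11.3873 mm
θ = 236° = 4.118977 rad
V = θ·R_c·A = 4.118977·11.3873·309.0000 = 14493.307 mm³

Volume = 14493.307 mm³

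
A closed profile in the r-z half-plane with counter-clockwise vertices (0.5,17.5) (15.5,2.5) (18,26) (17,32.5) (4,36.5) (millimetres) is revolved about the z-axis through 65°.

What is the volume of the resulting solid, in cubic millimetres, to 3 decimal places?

Volume = 4388.745 mm³

Profile (r,z), 5 vertices: (0.5,17.5) (15.5,2.5) (18,26) (17,32.5) (4,36.5)
edge 0: (0.5,17.5)→(15.5,2.5)  cross = 0.5·2.5 − 15.5·17.5 = -270.0000; (r_i+r_j)·cross = 16·-270.0000 = -4320.0000
edge 1: (15.5,2.5)→(18,26)  cross = 15.5·26 − 18·2.5 = 358.0000; (r_i+r_j)·cross = 33.5·358.0000 = 11993.0000
edge 2: (18,26)→(17,32.5)  cross = 18·32.5 − 17·26 = 143.0000; (r_i+r_j)·cross = 35·143.0000 = 5005.0000
edge 3: (17,32.5)→(4,36.5)  cross = 17·36.5 − 4·32.5 = 490.5000; (r_i+r_j)·cross = 21·490.5000 = 10300.5000
edge 4: (4,36.5)→(0.5,17.5)  cross = 4·17.5 − 0.5·36.5 = 51.7500; (r_i+r_j)·cross = 4.5·51.7500 = 232.8750
Σcross = 773.2500 → A = |Σcross|/2 = 386.6250 mm²
Σ(r_i+r_j)·cross = 23211.3750 → first moment M = |Σ|/6 = 3868.5625
R_c = M/A = 3868.5625/386.6250 = 10.0060 mm
θ = 65° = 1.134464 rad
V = θ·R_c·A = 1.134464·10.0060·386.6250 = 4388.745 mm³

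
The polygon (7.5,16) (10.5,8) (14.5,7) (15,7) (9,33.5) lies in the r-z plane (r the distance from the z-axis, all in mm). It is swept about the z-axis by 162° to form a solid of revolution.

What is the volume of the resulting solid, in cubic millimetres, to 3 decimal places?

Volume = 2671.277 mm³

Profile (r,z), 5 vertices: (7.5,16) (10.5,8) (14.5,7) (15,7) (9,33.5)
edge 0: (7.5,16)→(10.5,8)  cross = 7.5·8 − 10.5·16 = -108.0000; (r_i+r_j)·cross = 18·-108.0000 = -1944.0000
edge 1: (10.5,8)→(14.5,7)  cross = 10.5·7 − 14.5·8 = -42.5000; (r_i+r_j)·cross = 25·-42.5000 = -1062.5000
edge 2: (14.5,7)→(15,7)  cross = 14.5·7 − 15·7 = -3.5000; (r_i+r_j)·cross = 29.5·-3.5000 = -103.2500
edge 3: (15,7)→(9,33.5)  cross = 15·33.5 − 9·7 = 439.5000; (r_i+r_j)·cross = 24·439.5000 = 10548.0000
edge 4: (9,33.5)→(7.5,16)  cross = 9·16 − 7.5·33.5 = -107.2500; (r_i+r_j)·cross = 16.5·-107.2500 = -1769.6250
Σcross = 178.2500 → A = |Σcross|/2 = 89.1250 mm²
Σ(r_i+r_j)·cross = 5668.6250 → first moment M = |Σ|/6 = 944.7708
R_c = M/A = 944.7708/89.1250 = 10.6005 mm
θ = 162° = 2.827433 rad
V = θ·R_c·A = 2.827433·10.6005·89.1250 = 2671.277 mm³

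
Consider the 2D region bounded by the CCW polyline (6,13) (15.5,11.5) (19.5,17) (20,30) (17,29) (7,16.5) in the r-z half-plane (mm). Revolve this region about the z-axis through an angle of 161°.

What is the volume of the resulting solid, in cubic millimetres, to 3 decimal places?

Profile (r,z), 6 vertices: (6,13) (15.5,11.5) (19.5,17) (20,30) (17,29) (7,16.5)
edge 0: (6,13)→(15.5,11.5)  cross = 6·11.5 − 15.5·13 = -132.5000; (r_i+r_j)·cross = 21.5·-132.5000 = -2848.7500
edge 1: (15.5,11.5)→(19.5,17)  cross = 15.5·17 − 19.5·11.5 = 39.2500; (r_i+r_j)·cross = 35·39.2500 = 1373.7500
edge 2: (19.5,17)→(20,30)  cross = 19.5·30 − 20·17 = 245.0000; (r_i+r_j)·cross = 39.5·245.0000 = 9677.5000
edge 3: (20,30)→(17,29)  cross = 20·29 − 17·30 = 70.0000; (r_i+r_j)·cross = 37·70.0000 = 2590.0000
edge 4: (17,29)→(7,16.5)  cross = 17·16.5 − 7·29 = 77.5000; (r_i+r_j)·cross = 24·77.5000 = 1860.0000
edge 5: (7,16.5)→(6,13)  cross = 7·13 − 6·16.5 = -8.0000; (r_i+r_j)·cross = 13·-8.0000 = -104.0000
Σcross = 291.2500 → A = |Σcross|/2 = 145.6250 mm²
Σ(r_i+r_j)·cross = 12548.5000 → first moment M = |Σ|/6 = 2091.4167
R_c = M/A = 2091.4167/145.6250 = 14.3617 mm
θ = 161° = 2.809980 rad
V = θ·R_c·A = 2.809980·14.3617·145.6250 = 5876.839 mm³

Volume = 5876.839 mm³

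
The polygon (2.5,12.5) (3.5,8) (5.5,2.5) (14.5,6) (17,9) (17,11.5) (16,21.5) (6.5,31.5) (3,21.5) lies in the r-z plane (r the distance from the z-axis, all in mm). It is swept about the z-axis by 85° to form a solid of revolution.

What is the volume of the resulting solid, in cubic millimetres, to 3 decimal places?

Profile (r,z), 9 vertices: (2.5,12.5) (3.5,8) (5.5,2.5) (14.5,6) (17,9) (17,11.5) (16,21.5) (6.5,31.5) (3,21.5)
edge 0: (2.5,12.5)→(3.5,8)  cross = 2.5·8 − 3.5·12.5 = -23.7500; (r_i+r_j)·cross = 6·-23.7500 = -142.5000
edge 1: (3.5,8)→(5.5,2.5)  cross = 3.5·2.5 − 5.5·8 = -35.2500; (r_i+r_j)·cross = 9·-35.2500 = -317.2500
edge 2: (5.5,2.5)→(14.5,6)  cross = 5.5·6 − 14.5·2.5 = -3.2500; (r_i+r_j)·cross = 20·-3.2500 = -65.0000
edge 3: (14.5,6)→(17,9)  cross = 14.5·9 − 17·6 = 28.5000; (r_i+r_j)·cross = 31.5·28.5000 = 897.7500
edge 4: (17,9)→(17,11.5)  cross = 17·11.5 − 17·9 = 42.5000; (r_i+r_j)·cross = 34·42.5000 = 1445.0000
edge 5: (17,11.5)→(16,21.5)  cross = 17·21.5 − 16·11.5 = 181.5000; (r_i+r_j)·cross = 33·181.5000 = 5989.5000
edge 6: (16,21.5)→(6.5,31.5)  cross = 16·31.5 − 6.5·21.5 = 364.2500; (r_i+r_j)·cross = 22.5·364.2500 = 8195.6250
edge 7: (6.5,31.5)→(3,21.5)  cross = 6.5·21.5 − 3·31.5 = 45.2500; (r_i+r_j)·cross = 9.5·45.2500 = 429.8750
edge 8: (3,21.5)→(2.5,12.5)  cross = 3·12.5 − 2.5·21.5 = -16.2500; (r_i+r_j)·cross = 5.5·-16.2500 = -89.3750
Σcross = 583.5000 → A = |Σcross|/2 = 291.7500 mm²
Σ(r_i+r_j)·cross = 16343.6250 → first moment M = |Σ|/6 = 2723.9375
R_c = M/A = 2723.9375/291.7500 = 9.3365 mm
θ = 85° = 1.483530 rad
V = θ·R_c·A = 1.483530·9.3365·291.7500 = 4041.043 mm³

Volume = 4041.043 mm³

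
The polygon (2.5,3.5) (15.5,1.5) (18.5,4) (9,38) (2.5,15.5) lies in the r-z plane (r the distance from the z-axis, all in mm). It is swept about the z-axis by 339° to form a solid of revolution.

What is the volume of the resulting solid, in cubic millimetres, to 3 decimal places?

Volume = 18696.419 mm³

Profile (r,z), 5 vertices: (2.5,3.5) (15.5,1.5) (18.5,4) (9,38) (2.5,15.5)
edge 0: (2.5,3.5)→(15.5,1.5)  cross = 2.5·1.5 − 15.5·3.5 = -50.5000; (r_i+r_j)·cross = 18·-50.5000 = -909.0000
edge 1: (15.5,1.5)→(18.5,4)  cross = 15.5·4 − 18.5·1.5 = 34.2500; (r_i+r_j)·cross = 34·34.2500 = 1164.5000
edge 2: (18.5,4)→(9,38)  cross = 18.5·38 − 9·4 = 667.0000; (r_i+r_j)·cross = 27.5·667.0000 = 18342.5000
edge 3: (9,38)→(2.5,15.5)  cross = 9·15.5 − 2.5·38 = 44.5000; (r_i+r_j)·cross = 11.5·44.5000 = 511.7500
edge 4: (2.5,15.5)→(2.5,3.5)  cross = 2.5·3.5 − 2.5·15.5 = -30.0000; (r_i+r_j)·cross = 5·-30.0000 = -150.0000
Σcross = 665.2500 → A = |Σcross|/2 = 332.6250 mm²
Σ(r_i+r_j)·cross = 18959.7500 → first moment M = |Σ|/6 = 3159.9583
R_c = M/A = 3159.9583/332.6250 = 9.5001 mm
θ = 339° = 5.916666 rad
V = θ·R_c·A = 5.916666·9.5001·332.6250 = 18696.419 mm³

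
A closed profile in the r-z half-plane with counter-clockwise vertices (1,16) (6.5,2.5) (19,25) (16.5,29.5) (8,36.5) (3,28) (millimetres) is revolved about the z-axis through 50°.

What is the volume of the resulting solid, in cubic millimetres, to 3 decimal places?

Profile (r,z), 6 vertices: (1,16) (6.5,2.5) (19,25) (16.5,29.5) (8,36.5) (3,28)
edge 0: (1,16)→(6.5,2.5)  cross = 1·2.5 − 6.5·16 = -101.5000; (r_i+r_j)·cross = 7.5·-101.5000 = -761.2500
edge 1: (6.5,2.5)→(19,25)  cross = 6.5·25 − 19·2.5 = 115.0000; (r_i+r_j)·cross = 25.5·115.0000 = 2932.5000
edge 2: (19,25)→(16.5,29.5)  cross = 19·29.5 − 16.5·25 = 148.0000; (r_i+r_j)·cross = 35.5·148.0000 = 5254.0000
edge 3: (16.5,29.5)→(8,36.5)  cross = 16.5·36.5 − 8·29.5 = 366.2500; (r_i+r_j)·cross = 24.5·366.2500 = 8973.1250
edge 4: (8,36.5)→(3,28)  cross = 8·28 − 3·36.5 = 114.5000; (r_i+r_j)·cross = 11·114.5000 = 1259.5000
edge 5: (3,28)→(1,16)  cross = 3·16 − 1·28 = 20.0000; (r_i+r_j)·cross = 4·20.0000 = 80.0000
Σcross = 662.2500 → A = |Σcross|/2 = 331.1250 mm²
Σ(r_i+r_j)·cross = 17737.8750 → first moment M = |Σ|/6 = 2956.3125
R_c = M/A = 2956.3125/331.1250 = 8.9281 mm
θ = 50° = 0.872665 rad
V = θ·R_c·A = 0.872665·8.9281·331.1250 = 2579.869 mm³

Volume = 2579.869 mm³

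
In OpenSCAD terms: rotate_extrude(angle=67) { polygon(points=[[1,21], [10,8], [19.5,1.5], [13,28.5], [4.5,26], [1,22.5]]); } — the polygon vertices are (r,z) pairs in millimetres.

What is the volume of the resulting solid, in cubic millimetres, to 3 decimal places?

Volume = 2948.397 mm³

Profile (r,z), 6 vertices: (1,21) (10,8) (19.5,1.5) (13,28.5) (4.5,26) (1,22.5)
edge 0: (1,21)→(10,8)  cross = 1·8 − 10·21 = -202.0000; (r_i+r_j)·cross = 11·-202.0000 = -2222.0000
edge 1: (10,8)→(19.5,1.5)  cross = 10·1.5 − 19.5·8 = -141.0000; (r_i+r_j)·cross = 29.5·-141.0000 = -4159.5000
edge 2: (19.5,1.5)→(13,28.5)  cross = 19.5·28.5 − 13·1.5 = 536.2500; (r_i+r_j)·cross = 32.5·536.2500 = 17428.1250
edge 3: (13,28.5)→(4.5,26)  cross = 13·26 − 4.5·28.5 = 209.7500; (r_i+r_j)·cross = 17.5·209.7500 = 3670.6250
edge 4: (4.5,26)→(1,22.5)  cross = 4.5·22.5 − 1·26 = 75.2500; (r_i+r_j)·cross = 5.5·75.2500 = 413.8750
edge 5: (1,22.5)→(1,21)  cross = 1·21 − 1·22.5 = -1.5000; (r_i+r_j)·cross = 2·-1.5000 = -3.0000
Σcross = 476.7500 → A = |Σcross|/2 = 238.3750 mm²
Σ(r_i+r_j)·cross = 15128.1250 → first moment M = |Σ|/6 = 2521.3542
R_c = M/A = 2521.3542/238.3750 = 10.5773 mm
θ = 67° = 1.169371 rad
V = θ·R_c·A = 1.169371·10.5773·238.3750 = 2948.397 mm³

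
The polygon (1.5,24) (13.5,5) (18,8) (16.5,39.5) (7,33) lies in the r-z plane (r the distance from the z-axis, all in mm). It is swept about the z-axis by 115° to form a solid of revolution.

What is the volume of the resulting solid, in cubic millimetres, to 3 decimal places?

Volume = 7727.529 mm³

Profile (r,z), 5 vertices: (1.5,24) (13.5,5) (18,8) (16.5,39.5) (7,33)
edge 0: (1.5,24)→(13.5,5)  cross = 1.5·5 − 13.5·24 = -316.5000; (r_i+r_j)·cross = 15·-316.5000 = -4747.5000
edge 1: (13.5,5)→(18,8)  cross = 13.5·8 − 18·5 = 18.0000; (r_i+r_j)·cross = 31.5·18.0000 = 567.0000
edge 2: (18,8)→(16.5,39.5)  cross = 18·39.5 − 16.5·8 = 579.0000; (r_i+r_j)·cross = 34.5·579.0000 = 19975.5000
edge 3: (16.5,39.5)→(7,33)  cross = 16.5·33 − 7·39.5 = 268.0000; (r_i+r_j)·cross = 23.5·268.0000 = 6298.0000
edge 4: (7,33)→(1.5,24)  cross = 7·24 − 1.5·33 = 118.5000; (r_i+r_j)·cross = 8.5·118.5000 = 1007.2500
Σcross = 667.0000 → A = |Σcross|/2 = 333.5000 mm²
Σ(r_i+r_j)·cross = 23100.2500 → first moment M = |Σ|/6 = 3850.0417
R_c = M/A = 3850.0417/333.5000 = 11.5444 mm
θ = 115° = 2.007129 rad
V = θ·R_c·A = 2.007129·11.5444·333.5000 = 7727.529 mm³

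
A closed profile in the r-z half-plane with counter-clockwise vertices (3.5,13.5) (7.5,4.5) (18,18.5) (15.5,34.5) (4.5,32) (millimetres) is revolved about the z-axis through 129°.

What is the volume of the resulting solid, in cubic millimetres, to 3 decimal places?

Profile (r,z), 5 vertices: (3.5,13.5) (7.5,4.5) (18,18.5) (15.5,34.5) (4.5,32)
edge 0: (3.5,13.5)→(7.5,4.5)  cross = 3.5·4.5 − 7.5·13.5 = -85.5000; (r_i+r_j)·cross = 11·-85.5000 = -940.5000
edge 1: (7.5,4.5)→(18,18.5)  cross = 7.5·18.5 − 18·4.5 = 57.7500; (r_i+r_j)·cross = 25.5·57.7500 = 1472.6250
edge 2: (18,18.5)→(15.5,34.5)  cross = 18·34.5 − 15.5·18.5 = 334.2500; (r_i+r_j)·cross = 33.5·334.2500 = 11197.3750
edge 3: (15.5,34.5)→(4.5,32)  cross = 15.5·32 − 4.5·34.5 = 340.7500; (r_i+r_j)·cross = 20·340.7500 = 6815.0000
edge 4: (4.5,32)→(3.5,13.5)  cross = 4.5·13.5 − 3.5·32 = -51.2500; (r_i+r_j)·cross = 8·-51.2500 = -410.0000
Σcross = 596.0000 → A = |Σcross|/2 = 298.0000 mm²
Σ(r_i+r_j)·cross = 18134.5000 → first moment M = |Σ|/6 = 3022.4167
R_c = M/A = 3022.4167/298.0000 = 10.1423 mm
θ = 129° = 2.251475 rad
V = θ·R_c·A = 2.251475·10.1423·298.0000 = 6804.895 mm³

Volume = 6804.895 mm³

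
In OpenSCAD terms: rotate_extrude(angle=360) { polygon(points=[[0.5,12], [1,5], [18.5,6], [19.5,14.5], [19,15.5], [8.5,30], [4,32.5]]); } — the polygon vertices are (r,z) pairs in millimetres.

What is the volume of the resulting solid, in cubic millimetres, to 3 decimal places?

Volume = 20131.588 mm³

Profile (r,z), 7 vertices: (0.5,12) (1,5) (18.5,6) (19.5,14.5) (19,15.5) (8.5,30) (4,32.5)
edge 0: (0.5,12)→(1,5)  cross = 0.5·5 − 1·12 = -9.5000; (r_i+r_j)·cross = 1.5·-9.5000 = -14.2500
edge 1: (1,5)→(18.5,6)  cross = 1·6 − 18.5·5 = -86.5000; (r_i+r_j)·cross = 19.5·-86.5000 = -1686.7500
edge 2: (18.5,6)→(19.5,14.5)  cross = 18.5·14.5 − 19.5·6 = 151.2500; (r_i+r_j)·cross = 38·151.2500 = 5747.5000
edge 3: (19.5,14.5)→(19,15.5)  cross = 19.5·15.5 − 19·14.5 = 26.7500; (r_i+r_j)·cross = 38.5·26.7500 = 1029.8750
edge 4: (19,15.5)→(8.5,30)  cross = 19·30 − 8.5·15.5 = 438.2500; (r_i+r_j)·cross = 27.5·438.2500 = 12051.8750
edge 5: (8.5,30)→(4,32.5)  cross = 8.5·32.5 − 4·30 = 156.2500; (r_i+r_j)·cross = 12.5·156.2500 = 1953.1250
edge 6: (4,32.5)→(0.5,12)  cross = 4·12 − 0.5·32.5 = 31.7500; (r_i+r_j)·cross = 4.5·31.7500 = 142.8750
Σcross = 708.2500 → A = |Σcross|/2 = 354.1250 mm²
Σ(r_i+r_j)·cross = 19224.2500 → first moment M = |Σ|/6 = 3204.0417
R_c = M/A = 3204.0417/354.1250 = 9.0478 mm
θ = 360° = 6.283185 rad
V = θ·R_c·A = 6.283185·9.0478·354.1250 = 20131.588 mm³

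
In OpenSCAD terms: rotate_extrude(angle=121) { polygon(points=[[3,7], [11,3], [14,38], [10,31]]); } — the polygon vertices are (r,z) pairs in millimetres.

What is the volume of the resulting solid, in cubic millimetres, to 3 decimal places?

Volume = 3324.401 mm³

Profile (r,z), 4 vertices: (3,7) (11,3) (14,38) (10,31)
edge 0: (3,7)→(11,3)  cross = 3·3 − 11·7 = -68.0000; (r_i+r_j)·cross = 14·-68.0000 = -952.0000
edge 1: (11,3)→(14,38)  cross = 11·38 − 14·3 = 376.0000; (r_i+r_j)·cross = 25·376.0000 = 9400.0000
edge 2: (14,38)→(10,31)  cross = 14·31 − 10·38 = 54.0000; (r_i+r_j)·cross = 24·54.0000 = 1296.0000
edge 3: (10,31)→(3,7)  cross = 10·7 − 3·31 = -23.0000; (r_i+r_j)·cross = 13·-23.0000 = -299.0000
Σcross = 339.0000 → A = |Σcross|/2 = 169.5000 mm²
Σ(r_i+r_j)·cross = 9445.0000 → first moment M = |Σ|/6 = 1574.1667
R_c = M/A = 1574.1667/169.5000 = 9.2871 mm
θ = 121° = 2.111848 rad
V = θ·R_c·A = 2.111848·9.2871·169.5000 = 3324.401 mm³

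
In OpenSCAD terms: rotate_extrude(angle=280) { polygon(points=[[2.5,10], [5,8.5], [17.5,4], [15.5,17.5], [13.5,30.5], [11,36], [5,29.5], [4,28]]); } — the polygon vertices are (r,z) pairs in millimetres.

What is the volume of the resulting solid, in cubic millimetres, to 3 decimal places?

Profile (r,z), 8 vertices: (2.5,10) (5,8.5) (17.5,4) (15.5,17.5) (13.5,30.5) (11,36) (5,29.5) (4,28)
edge 0: (2.5,10)→(5,8.5)  cross = 2.5·8.5 − 5·10 = -28.7500; (r_i+r_j)·cross = 7.5·-28.7500 = -215.6250
edge 1: (5,8.5)→(17.5,4)  cross = 5·4 − 17.5·8.5 = -128.7500; (r_i+r_j)·cross = 22.5·-128.7500 = -2896.8750
edge 2: (17.5,4)→(15.5,17.5)  cross = 17.5·17.5 − 15.5·4 = 244.2500; (r_i+r_j)·cross = 33·244.2500 = 8060.2500
edge 3: (15.5,17.5)→(13.5,30.5)  cross = 15.5·30.5 − 13.5·17.5 = 236.5000; (r_i+r_j)·cross = 29·236.5000 = 6858.5000
edge 4: (13.5,30.5)→(11,36)  cross = 13.5·36 − 11·30.5 = 150.5000; (r_i+r_j)·cross = 24.5·150.5000 = 3687.2500
edge 5: (11,36)→(5,29.5)  cross = 11·29.5 − 5·36 = 144.5000; (r_i+r_j)·cross = 16·144.5000 = 2312.0000
edge 6: (5,29.5)→(4,28)  cross = 5·28 − 4·29.5 = 22.0000; (r_i+r_j)·cross = 9·22.0000 = 198.0000
edge 7: (4,28)→(2.5,10)  cross = 4·10 − 2.5·28 = -30.0000; (r_i+r_j)·cross = 6.5·-30.0000 = -195.0000
Σcross = 610.2500 → A = |Σcross|/2 = 305.1250 mm²
Σ(r_i+r_j)·cross = 17808.5000 → first moment M = |Σ|/6 = 2968.0833
R_c = M/A = 2968.0833/305.1250 = 9.7274 mm
θ = 280° = 4.886922 rad
V = θ·R_c·A = 4.886922·9.7274·305.1250 = 14504.791 mm³

Volume = 14504.791 mm³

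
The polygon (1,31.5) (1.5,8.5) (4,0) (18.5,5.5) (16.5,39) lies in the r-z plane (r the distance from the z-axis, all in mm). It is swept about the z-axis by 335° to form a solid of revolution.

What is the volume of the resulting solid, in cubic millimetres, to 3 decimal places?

Profile (r,z), 5 vertices: (1,31.5) (1.5,8.5) (4,0) (18.5,5.5) (16.5,39)
edge 0: (1,31.5)→(1.5,8.5)  cross = 1·8.5 − 1.5·31.5 = -38.7500; (r_i+r_j)·cross = 2.5·-38.7500 = -96.8750
edge 1: (1.5,8.5)→(4,0)  cross = 1.5·0 − 4·8.5 = -34.0000; (r_i+r_j)·cross = 5.5·-34.0000 = -187.0000
edge 2: (4,0)→(18.5,5.5)  cross = 4·5.5 − 18.5·0 = 22.0000; (r_i+r_j)·cross = 22.5·22.0000 = 495.0000
edge 3: (18.5,5.5)→(16.5,39)  cross = 18.5·39 − 16.5·5.5 = 630.7500; (r_i+r_j)·cross = 35·630.7500 = 22076.2500
edge 4: (16.5,39)→(1,31.5)  cross = 16.5·31.5 − 1·39 = 480.7500; (r_i+r_j)·cross = 17.5·480.7500 = 8413.1250
Σcross = 1060.7500 → A = |Σcross|/2 = 530.3750 mm²
Σ(r_i+r_j)·cross = 30700.5000 → first moment M = |Σ|/6 = 5116.7500
R_c = M/A = 5116.7500/530.3750 = 9.6474 mm
θ = 335° = 5.846853 rad
V = θ·R_c·A = 5.846853·9.6474·530.3750 = 29916.885 mm³

Volume = 29916.885 mm³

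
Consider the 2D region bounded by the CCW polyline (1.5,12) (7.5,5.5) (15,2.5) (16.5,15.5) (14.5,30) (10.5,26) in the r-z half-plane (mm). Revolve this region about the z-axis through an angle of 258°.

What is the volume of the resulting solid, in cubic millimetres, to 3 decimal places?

Profile (r,z), 6 vertices: (1.5,12) (7.5,5.5) (15,2.5) (16.5,15.5) (14.5,30) (10.5,26)
edge 0: (1.5,12)→(7.5,5.5)  cross = 1.5·5.5 − 7.5·12 = -81.7500; (r_i+r_j)·cross = 9·-81.7500 = -735.7500
edge 1: (7.5,5.5)→(15,2.5)  cross = 7.5·2.5 − 15·5.5 = -63.7500; (r_i+r_j)·cross = 22.5·-63.7500 = -1434.3750
edge 2: (15,2.5)→(16.5,15.5)  cross = 15·15.5 − 16.5·2.5 = 191.2500; (r_i+r_j)·cross = 31.5·191.2500 = 6024.3750
edge 3: (16.5,15.5)→(14.5,30)  cross = 16.5·30 − 14.5·15.5 = 270.2500; (r_i+r_j)·cross = 31·270.2500 = 8377.7500
edge 4: (14.5,30)→(10.5,26)  cross = 14.5·26 − 10.5·30 = 62.0000; (r_i+r_j)·cross = 25·62.0000 = 1550.0000
edge 5: (10.5,26)→(1.5,12)  cross = 10.5·12 − 1.5·26 = 87.0000; (r_i+r_j)·cross = 12·87.0000 = 1044.0000
Σcross = 465.0000 → A = |Σcross|/2 = 232.5000 mm²
Σ(r_i+r_j)·cross = 14826.0000 → first moment M = |Σ|/6 = 2471.0000
R_c = M/A = 2471.0000/232.5000 = 10.6280 mm
θ = 258° = 4.502949 rad
V = θ·R_c·A = 4.502949·10.6280·232.5000 = 11126.788 mm³

Volume = 11126.788 mm³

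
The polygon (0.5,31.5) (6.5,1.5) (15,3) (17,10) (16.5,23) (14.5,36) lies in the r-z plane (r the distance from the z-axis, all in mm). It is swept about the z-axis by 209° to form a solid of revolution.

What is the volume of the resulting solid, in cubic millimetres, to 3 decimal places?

Volume = 14532.133 mm³

Profile (r,z), 6 vertices: (0.5,31.5) (6.5,1.5) (15,3) (17,10) (16.5,23) (14.5,36)
edge 0: (0.5,31.5)→(6.5,1.5)  cross = 0.5·1.5 − 6.5·31.5 = -204.0000; (r_i+r_j)·cross = 7·-204.0000 = -1428.0000
edge 1: (6.5,1.5)→(15,3)  cross = 6.5·3 − 15·1.5 = -3.0000; (r_i+r_j)·cross = 21.5·-3.0000 = -64.5000
edge 2: (15,3)→(17,10)  cross = 15·10 − 17·3 = 99.0000; (r_i+r_j)·cross = 32·99.0000 = 3168.0000
edge 3: (17,10)→(16.5,23)  cross = 17·23 − 16.5·10 = 226.0000; (r_i+r_j)·cross = 33.5·226.0000 = 7571.0000
edge 4: (16.5,23)→(14.5,36)  cross = 16.5·36 − 14.5·23 = 260.5000; (r_i+r_j)·cross = 31·260.5000 = 8075.5000
edge 5: (14.5,36)→(0.5,31.5)  cross = 14.5·31.5 − 0.5·36 = 438.7500; (r_i+r_j)·cross = 15·438.7500 = 6581.2500
Σcross = 817.2500 → A = |Σcross|/2 = 408.6250 mm²
Σ(r_i+r_j)·cross = 23903.2500 → first moment M = |Σ|/6 = 3983.8750
R_c = M/A = 3983.8750/408.6250 = 9.7495 mm
θ = 209° = 3.647738 rad
V = θ·R_c·A = 3.647738·9.7495·408.6250 = 14532.133 mm³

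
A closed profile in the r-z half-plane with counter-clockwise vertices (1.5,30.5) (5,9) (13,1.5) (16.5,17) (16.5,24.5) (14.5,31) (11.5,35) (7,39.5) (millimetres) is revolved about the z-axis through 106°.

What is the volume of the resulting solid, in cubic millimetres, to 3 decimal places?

Profile (r,z), 8 vertices: (1.5,30.5) (5,9) (13,1.5) (16.5,17) (16.5,24.5) (14.5,31) (11.5,35) (7,39.5)
edge 0: (1.5,30.5)→(5,9)  cross = 1.5·9 − 5·30.5 = -139.0000; (r_i+r_j)·cross = 6.5·-139.0000 = -903.5000
edge 1: (5,9)→(13,1.5)  cross = 5·1.5 − 13·9 = -109.5000; (r_i+r_j)·cross = 18·-109.5000 = -1971.0000
edge 2: (13,1.5)→(16.5,17)  cross = 13·17 − 16.5·1.5 = 196.2500; (r_i+r_j)·cross = 29.5·196.2500 = 5789.3750
edge 3: (16.5,17)→(16.5,24.5)  cross = 16.5·24.5 − 16.5·17 = 123.7500; (r_i+r_j)·cross = 33·123.7500 = 4083.7500
edge 4: (16.5,24.5)→(14.5,31)  cross = 16.5·31 − 14.5·24.5 = 156.2500; (r_i+r_j)·cross = 31·156.2500 = 4843.7500
edge 5: (14.5,31)→(11.5,35)  cross = 14.5·35 − 11.5·31 = 151.0000; (r_i+r_j)·cross = 26·151.0000 = 3926.0000
edge 6: (11.5,35)→(7,39.5)  cross = 11.5·39.5 − 7·35 = 209.2500; (r_i+r_j)·cross = 18.5·209.2500 = 3871.1250
edge 7: (7,39.5)→(1.5,30.5)  cross = 7·30.5 − 1.5·39.5 = 154.2500; (r_i+r_j)·cross = 8.5·154.2500 = 1311.1250
Σcross = 742.2500 → A = |Σcross|/2 = 371.1250 mm²
Σ(r_i+r_j)·cross = 20950.6250 → first moment M = |Σ|/6 = 3491.7708
R_c = M/A = 3491.7708/371.1250 = 9.4086 mm
θ = 106° = 1.850049 rad
V = θ·R_c·A = 1.850049·9.4086·371.1250 = 6459.947 mm³

Volume = 6459.947 mm³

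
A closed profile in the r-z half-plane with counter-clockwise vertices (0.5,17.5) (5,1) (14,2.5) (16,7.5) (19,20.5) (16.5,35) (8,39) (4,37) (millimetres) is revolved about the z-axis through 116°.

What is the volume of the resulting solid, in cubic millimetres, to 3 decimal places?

Profile (r,z), 8 vertices: (0.5,17.5) (5,1) (14,2.5) (16,7.5) (19,20.5) (16.5,35) (8,39) (4,37)
edge 0: (0.5,17.5)→(5,1)  cross = 0.5·1 − 5·17.5 = -87.0000; (r_i+r_j)·cross = 5.5·-87.0000 = -478.5000
edge 1: (5,1)→(14,2.5)  cross = 5·2.5 − 14·1 = -1.5000; (r_i+r_j)·cross = 19·-1.5000 = -28.5000
edge 2: (14,2.5)→(16,7.5)  cross = 14·7.5 − 16·2.5 = 65.0000; (r_i+r_j)·cross = 30·65.0000 = 1950.0000
edge 3: (16,7.5)→(19,20.5)  cross = 16·20.5 − 19·7.5 = 185.5000; (r_i+r_j)·cross = 35·185.5000 = 6492.5000
edge 4: (19,20.5)→(16.5,35)  cross = 19·35 − 16.5·20.5 = 326.7500; (r_i+r_j)·cross = 35.5·326.7500 = 11599.6250
edge 5: (16.5,35)→(8,39)  cross = 16.5·39 − 8·35 = 363.5000; (r_i+r_j)·cross = 24.5·363.5000 = 8905.7500
edge 6: (8,39)→(4,37)  cross = 8·37 − 4·39 = 140.0000; (r_i+r_j)·cross = 12·140.0000 = 1680.0000
edge 7: (4,37)→(0.5,17.5)  cross = 4·17.5 − 0.5·37 = 51.5000; (r_i+r_j)·cross = 4.5·51.5000 = 231.7500
Σcross = 1043.7500 → A = |Σcross|/2 = 521.8750 mm²
Σ(r_i+r_j)·cross = 30352.6250 → first moment M = |Σ|/6 = 5058.7708
R_c = M/A = 5058.7708/521.8750 = 9.6935 mm
θ = 116° = 2.024582 rad
V = θ·R_c·A = 2.024582·9.6935·521.8750 = 10241.896 mm³

Volume = 10241.896 mm³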